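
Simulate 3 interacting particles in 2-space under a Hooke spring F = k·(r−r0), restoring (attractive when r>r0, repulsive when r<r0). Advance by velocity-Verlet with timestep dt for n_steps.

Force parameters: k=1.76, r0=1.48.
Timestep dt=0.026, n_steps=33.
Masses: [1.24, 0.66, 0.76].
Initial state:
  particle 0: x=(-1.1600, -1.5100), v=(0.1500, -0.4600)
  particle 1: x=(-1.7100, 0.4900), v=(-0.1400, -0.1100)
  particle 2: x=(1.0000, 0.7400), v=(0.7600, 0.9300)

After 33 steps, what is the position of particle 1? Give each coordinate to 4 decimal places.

step 0: x0=(-1.1600, -1.5100) x1=(-1.7100, 0.4900) x2=(1.0000, 0.7400)
step 1: x0=(-1.1556, -1.5211) x1=(-1.7124, 0.4867) x2=(1.0179, 0.7632)
step 2: x0=(-1.1503, -1.5305) x1=(-1.7122, 0.4826) x2=(1.0320, 0.7842)
step 3: x0=(-1.1440, -1.5382) x1=(-1.7094, 0.4777) x2=(1.0423, 0.8031)
step 4: x0=(-1.1368, -1.5440) x1=(-1.7041, 0.4720) x2=(1.0488, 0.8198)
step 5: x0=(-1.1285, -1.5481) x1=(-1.6961, 0.4656) x2=(1.0514, 0.8343)
step 6: x0=(-1.1193, -1.5504) x1=(-1.6855, 0.4584) x2=(1.0502, 0.8465)
step 7: x0=(-1.1092, -1.5508) x1=(-1.6723, 0.4504) x2=(1.0451, 0.8563)
step 8: x0=(-1.0980, -1.5495) x1=(-1.6566, 0.4418) x2=(1.0362, 0.8638)
step 9: x0=(-1.0860, -1.5464) x1=(-1.6383, 0.4324) x2=(1.0236, 0.8690)
step 10: x0=(-1.0729, -1.5415) x1=(-1.6176, 0.4225) x2=(1.0073, 0.8718)
step 11: x0=(-1.0590, -1.5348) x1=(-1.5946, 0.4119) x2=(0.9875, 0.8723)
step 12: x0=(-1.0441, -1.5264) x1=(-1.5692, 0.4008) x2=(0.9642, 0.8704)
step 13: x0=(-1.0284, -1.5163) x1=(-1.5417, 0.3891) x2=(0.9376, 0.8663)
step 14: x0=(-1.0117, -1.5046) x1=(-1.5121, 0.3769) x2=(0.9077, 0.8599)
step 15: x0=(-0.9943, -1.4912) x1=(-1.4805, 0.3642) x2=(0.8748, 0.8514)
step 16: x0=(-0.9761, -1.4764) x1=(-1.4471, 0.3511) x2=(0.8390, 0.8406)
step 17: x0=(-0.9571, -1.4600) x1=(-1.4120, 0.3377) x2=(0.8005, 0.8278)
step 18: x0=(-0.9373, -1.4422) x1=(-1.3753, 0.3239) x2=(0.7594, 0.8130)
step 19: x0=(-0.9169, -1.4231) x1=(-1.3373, 0.3097) x2=(0.7159, 0.7962)
step 20: x0=(-0.8958, -1.4027) x1=(-1.2980, 0.2953) x2=(0.6704, 0.7777)
step 21: x0=(-0.8741, -1.3811) x1=(-1.2577, 0.2807) x2=(0.6229, 0.7573)
step 22: x0=(-0.8518, -1.3585) x1=(-1.2164, 0.2659) x2=(0.5737, 0.7354)
step 23: x0=(-0.8290, -1.3348) x1=(-1.1745, 0.2509) x2=(0.5230, 0.7119)
step 24: x0=(-0.8057, -1.3102) x1=(-1.1320, 0.2358) x2=(0.4710, 0.6871)
step 25: x0=(-0.7819, -1.2848) x1=(-1.0891, 0.2207) x2=(0.4180, 0.6610)
step 26: x0=(-0.7578, -1.2586) x1=(-1.0461, 0.2054) x2=(0.3642, 0.6338)
step 27: x0=(-0.7333, -1.2319) x1=(-1.0030, 0.1902) x2=(0.3099, 0.6056)
step 28: x0=(-0.7085, -1.2047) x1=(-0.9602, 0.1749) x2=(0.2552, 0.5766)
step 29: x0=(-0.6835, -1.1771) x1=(-0.9177, 0.1597) x2=(0.2004, 0.5470)
step 30: x0=(-0.6582, -1.1492) x1=(-0.8758, 0.1445) x2=(0.1457, 0.5168)
step 31: x0=(-0.6328, -1.1211) x1=(-0.8345, 0.1294) x2=(0.0913, 0.4864)
step 32: x0=(-0.6072, -1.0931) x1=(-0.7942, 0.1143) x2=(0.0375, 0.4558)
step 33: x0=(-0.5815, -1.0650) x1=(-0.7549, 0.0993) x2=(-0.0156, 0.4253)

(-0.7549, 0.0993)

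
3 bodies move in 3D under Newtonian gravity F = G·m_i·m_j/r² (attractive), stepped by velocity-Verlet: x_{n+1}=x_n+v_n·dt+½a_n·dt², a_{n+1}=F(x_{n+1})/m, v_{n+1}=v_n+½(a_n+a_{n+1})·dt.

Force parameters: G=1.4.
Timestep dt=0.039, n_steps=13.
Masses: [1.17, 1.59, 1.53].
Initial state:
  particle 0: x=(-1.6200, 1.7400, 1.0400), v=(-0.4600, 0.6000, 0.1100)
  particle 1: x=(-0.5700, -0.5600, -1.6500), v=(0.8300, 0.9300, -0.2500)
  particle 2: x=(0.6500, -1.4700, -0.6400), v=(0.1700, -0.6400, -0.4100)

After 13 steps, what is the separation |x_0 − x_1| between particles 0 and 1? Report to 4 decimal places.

3.9324

step 0: x0=(-1.6200, 1.7400, 1.0400) x1=(-0.5700, -0.5600, -1.6500) x2=(0.6500, -1.4700, -0.6400)
step 1: x0=(-1.6379, 1.7633, 1.0442) x1=(-0.5373, -0.5239, -1.6594) x2=(0.6563, -1.4947, -0.6562)
step 2: x0=(-1.6555, 1.7862, 1.0481) x1=(-0.5041, -0.4882, -1.6682) x2=(0.6618, -1.5187, -0.6730)
step 3: x0=(-1.6731, 1.8089, 1.0518) x1=(-0.4703, -0.4530, -1.6763) x2=(0.6666, -1.5421, -0.6902)
step 4: x0=(-1.6904, 1.8314, 1.0552) x1=(-0.4360, -0.4182, -1.6838) x2=(0.6708, -1.5648, -0.7079)
step 5: x0=(-1.7076, 1.8535, 1.0584) x1=(-0.4012, -0.3838, -1.6906) x2=(0.6743, -1.5868, -0.7261)
step 6: x0=(-1.7247, 1.8754, 1.0613) x1=(-0.3659, -0.3499, -1.6969) x2=(0.6772, -1.6081, -0.7447)
step 7: x0=(-1.7415, 1.8971, 1.0641) x1=(-0.3302, -0.3166, -1.7026) x2=(0.6796, -1.6287, -0.7637)
step 8: x0=(-1.7582, 1.9185, 1.0666) x1=(-0.2941, -0.2837, -1.7077) x2=(0.6814, -1.6485, -0.7831)
step 9: x0=(-1.7748, 1.9396, 1.0688) x1=(-0.2576, -0.2514, -1.7122) x2=(0.6826, -1.6677, -0.8030)
step 10: x0=(-1.7912, 1.9605, 1.0709) x1=(-0.2207, -0.2197, -1.7162) x2=(0.6834, -1.6860, -0.8232)
step 11: x0=(-1.8074, 1.9812, 1.0727) x1=(-0.1835, -0.1885, -1.7198) x2=(0.6836, -1.7036, -0.8438)
step 12: x0=(-1.8234, 2.0017, 1.0744) x1=(-0.1459, -0.1579, -1.7228) x2=(0.6835, -1.7205, -0.8648)
step 13: x0=(-1.8393, 2.0219, 1.0758) x1=(-0.1081, -0.1278, -1.7253) x2=(0.6829, -1.7365, -0.8861)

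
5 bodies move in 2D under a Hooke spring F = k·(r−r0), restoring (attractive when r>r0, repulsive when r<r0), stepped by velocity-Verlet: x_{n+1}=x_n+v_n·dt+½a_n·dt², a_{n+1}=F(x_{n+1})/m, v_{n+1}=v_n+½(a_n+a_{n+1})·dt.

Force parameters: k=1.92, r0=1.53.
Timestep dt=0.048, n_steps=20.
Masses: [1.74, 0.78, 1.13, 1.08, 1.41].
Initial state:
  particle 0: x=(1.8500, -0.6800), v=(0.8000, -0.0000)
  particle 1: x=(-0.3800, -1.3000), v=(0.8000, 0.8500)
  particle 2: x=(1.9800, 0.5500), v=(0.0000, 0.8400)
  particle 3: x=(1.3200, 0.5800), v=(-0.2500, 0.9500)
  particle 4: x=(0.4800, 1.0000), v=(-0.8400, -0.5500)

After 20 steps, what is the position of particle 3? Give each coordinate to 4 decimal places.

(0.7369, 1.2187)

step 0: x0=(1.8500, -0.6800) x1=(-0.3800, -1.3000) x2=(1.9800, 0.5500) x3=(1.3200, 0.5800) x4=(0.4800, 1.0000)
step 1: x0=(1.8870, -0.6802) x1=(-0.3333, -1.2515) x2=(1.9794, 0.5891) x3=(1.3058, 0.6239) x4=(0.4390, 0.9719)
step 2: x0=(1.9210, -0.6805) x1=(-0.2711, -1.1883) x2=(1.9777, 0.6255) x3=(1.2876, 0.6645) x4=(0.3970, 0.9404)
step 3: x0=(1.9521, -0.6806) x1=(-0.1944, -1.1117) x2=(1.9748, 0.6594) x3=(1.2659, 0.7020) x4=(0.3543, 0.9057)
step 4: x0=(1.9802, -0.6802) x1=(-0.1047, -1.0232) x2=(1.9709, 0.6908) x3=(1.2412, 0.7365) x4=(0.3113, 0.8681)
step 5: x0=(2.0053, -0.6790) x1=(-0.0039, -0.9247) x2=(1.9660, 0.7197) x3=(1.2140, 0.7684) x4=(0.2683, 0.8278)
step 6: x0=(2.0276, -0.6767) x1=(0.1063, -0.8181) x2=(1.9604, 0.7464) x3=(1.1850, 0.7981) x4=(0.2257, 0.7853)
step 7: x0=(2.0471, -0.6731) x1=(0.2239, -0.7057) x2=(1.9542, 0.7711) x3=(1.1546, 0.8260) x4=(0.1839, 0.7410)
step 8: x0=(2.0640, -0.6680) x1=(0.3472, -0.5897) x2=(1.9477, 0.7939) x3=(1.1234, 0.8527) x4=(0.1431, 0.6952)
step 9: x0=(2.0784, -0.6613) x1=(0.4746, -0.4724) x2=(1.9411, 0.8153) x3=(1.0918, 0.8786) x4=(0.1035, 0.6485)
step 10: x0=(2.0904, -0.6529) x1=(0.6047, -0.3556) x2=(1.9346, 0.8355) x3=(1.0603, 0.9043) x4=(0.0651, 0.6010)
step 11: x0=(2.1001, -0.6427) x1=(0.7367, -0.2410) x2=(1.9286, 0.8547) x3=(1.0290, 0.9304) x4=(0.0281, 0.5530)
step 12: x0=(2.1076, -0.6308) x1=(0.8698, -0.1296) x2=(1.9232, 0.8734) x3=(0.9982, 0.9574) x4=(-0.0078, 0.5044)
step 13: x0=(2.1131, -0.6172) x1=(1.0034, -0.0220) x2=(1.9187, 0.8918) x3=(0.9676, 0.9858) x4=(-0.0423, 0.4551)
step 14: x0=(2.1165, -0.6020) x1=(1.1366, 0.0814) x2=(1.9152, 0.9102) x3=(0.9371, 1.0158) x4=(-0.0749, 0.4048)
step 15: x0=(2.1179, -0.5854) x1=(1.2690, 0.1808) x2=(1.9130, 0.9291) x3=(0.9062, 1.0475) x4=(-0.1053, 0.3534)
step 16: x0=(2.1171, -0.5676) x1=(1.3999, 0.2761) x2=(1.9119, 0.9487) x3=(0.8745, 1.0807) x4=(-0.1326, 0.3009)
step 17: x0=(2.1142, -0.5487) x1=(1.5286, 0.3674) x2=(1.9121, 0.9695) x3=(0.8418, 1.1151) x4=(-0.1562, 0.2476)
step 18: x0=(2.1089, -0.5289) x1=(1.6546, 0.4548) x2=(1.9134, 0.9919) x3=(0.8078, 1.1499) x4=(-0.1751, 0.1936)
step 19: x0=(2.1010, -0.5083) x1=(1.7773, 0.5378) x2=(1.9152, 1.0163) x3=(0.7727, 1.1847) x4=(-0.1888, 0.1393)
step 20: x0=(2.0905, -0.4868) x1=(1.8966, 0.6160) x2=(1.9169, 1.0433) x3=(0.7369, 1.2187) x4=(-0.1965, 0.0853)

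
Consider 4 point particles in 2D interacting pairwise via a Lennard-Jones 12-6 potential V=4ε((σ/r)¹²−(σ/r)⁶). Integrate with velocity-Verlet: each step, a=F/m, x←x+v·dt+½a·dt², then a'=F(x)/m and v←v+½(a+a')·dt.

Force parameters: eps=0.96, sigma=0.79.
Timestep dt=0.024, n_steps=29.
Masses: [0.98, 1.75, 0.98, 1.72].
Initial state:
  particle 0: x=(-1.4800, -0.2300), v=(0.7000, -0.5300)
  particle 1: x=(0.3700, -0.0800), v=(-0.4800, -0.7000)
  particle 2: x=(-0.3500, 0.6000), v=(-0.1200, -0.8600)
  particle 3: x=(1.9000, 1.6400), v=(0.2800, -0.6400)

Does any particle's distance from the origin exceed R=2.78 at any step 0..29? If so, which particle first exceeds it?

no

step 0: x0=(-1.4800, -0.2300) x1=(0.3700, -0.0800) x2=(-0.3500, 0.6000) x3=(1.9000, 1.6400)
step 1: x0=(-1.4631, -0.2426) x1=(0.3581, -0.0965) x2=(-0.3524, 0.5787) x3=(1.9067, 1.6246)
step 2: x0=(-1.4458, -0.2551) x1=(0.3455, -0.1123) x2=(-0.3538, 0.5560) x3=(1.9134, 1.6093)
step 3: x0=(-1.4282, -0.2673) x1=(0.3322, -0.1274) x2=(-0.3542, 0.5320) x3=(1.9201, 1.5939)
step 4: x0=(-1.4103, -0.2793) x1=(0.3182, -0.1420) x2=(-0.3538, 0.5066) x3=(1.9268, 1.5785)
step 5: x0=(-1.3919, -0.2910) x1=(0.3036, -0.1559) x2=(-0.3527, 0.4799) x3=(1.9335, 1.5631)
step 6: x0=(-1.3731, -0.3024) x1=(0.2886, -0.1695) x2=(-0.3513, 0.4523) x3=(1.9402, 1.5477)
step 7: x0=(-1.3537, -0.3135) x1=(0.2734, -0.1830) x2=(-0.3501, 0.4241) x3=(1.9469, 1.5324)
step 8: x0=(-1.3337, -0.3242) x1=(0.2586, -0.1969) x2=(-0.3501, 0.3964) x3=(1.9536, 1.5170)
step 9: x0=(-1.3131, -0.3345) x1=(0.2448, -0.2119) x2=(-0.3529, 0.3702) x3=(1.9602, 1.5016)
step 10: x0=(-1.2916, -0.3444) x1=(0.2331, -0.2290) x2=(-0.3599, 0.3472) x3=(1.9669, 1.4862)
step 11: x0=(-1.2693, -0.3536) x1=(0.2239, -0.2486) x2=(-0.3724, 0.3282) x3=(1.9736, 1.4707)
step 12: x0=(-1.2459, -0.3622) x1=(0.2170, -0.2705) x2=(-0.3900, 0.3127) x3=(1.9802, 1.4553)
step 13: x0=(-1.2213, -0.3699) x1=(0.2116, -0.2940) x2=(-0.4115, 0.2991) x3=(1.9869, 1.4399)
step 14: x0=(-1.1953, -0.3767) x1=(0.2069, -0.3183) x2=(-0.4356, 0.2860) x3=(1.9935, 1.4245)
step 15: x0=(-1.1677, -0.3824) x1=(0.2021, -0.3426) x2=(-0.4611, 0.2718) x3=(2.0001, 1.4091)
step 16: x0=(-1.1386, -0.3870) x1=(0.1968, -0.3666) x2=(-0.4872, 0.2561) x3=(2.0068, 1.3937)
step 17: x0=(-1.1083, -0.3908) x1=(0.1907, -0.3902) x2=(-0.5132, 0.2388) x3=(2.0134, 1.3782)
step 18: x0=(-1.0785, -0.3956) x1=(0.1838, -0.4132) x2=(-0.5371, 0.2214) x3=(2.0201, 1.3628)
step 19: x0=(-1.0532, -0.4062) x1=(0.1758, -0.4356) x2=(-0.5546, 0.2087) x3=(2.0267, 1.3474)
step 20: x0=(-1.0376, -0.4296) x1=(0.1667, -0.4574) x2=(-0.5605, 0.2078) x3=(2.0333, 1.3319)
step 21: x0=(-1.0301, -0.4649) x1=(0.1565, -0.4784) x2=(-0.5563, 0.2174) x3=(2.0399, 1.3165)
step 22: x0=(-1.0251, -0.5049) x1=(0.1452, -0.4989) x2=(-0.5475, 0.2307) x3=(2.0465, 1.3011)
step 23: x0=(-1.0196, -0.5454) x1=(0.1327, -0.5186) x2=(-0.5373, 0.2432) x3=(2.0532, 1.2856)
step 24: x0=(-1.0124, -0.5848) x1=(0.1191, -0.5376) x2=(-0.5266, 0.2534) x3=(2.0598, 1.2702)
step 25: x0=(-1.0033, -0.6227) x1=(0.1043, -0.5560) x2=(-0.5158, 0.2609) x3=(2.0664, 1.2547)
step 26: x0=(-0.9922, -0.6590) x1=(0.0884, -0.5737) x2=(-0.5048, 0.2656) x3=(2.0730, 1.2393)
step 27: x0=(-0.9791, -0.6939) x1=(0.0711, -0.5907) x2=(-0.4936, 0.2677) x3=(2.0796, 1.2238)
step 28: x0=(-0.9639, -0.7275) x1=(0.0526, -0.6071) x2=(-0.4821, 0.2673) x3=(2.0862, 1.2084)
step 29: x0=(-0.9466, -0.7598) x1=(0.0327, -0.6227) x2=(-0.4703, 0.2644) x3=(2.0928, 1.1929)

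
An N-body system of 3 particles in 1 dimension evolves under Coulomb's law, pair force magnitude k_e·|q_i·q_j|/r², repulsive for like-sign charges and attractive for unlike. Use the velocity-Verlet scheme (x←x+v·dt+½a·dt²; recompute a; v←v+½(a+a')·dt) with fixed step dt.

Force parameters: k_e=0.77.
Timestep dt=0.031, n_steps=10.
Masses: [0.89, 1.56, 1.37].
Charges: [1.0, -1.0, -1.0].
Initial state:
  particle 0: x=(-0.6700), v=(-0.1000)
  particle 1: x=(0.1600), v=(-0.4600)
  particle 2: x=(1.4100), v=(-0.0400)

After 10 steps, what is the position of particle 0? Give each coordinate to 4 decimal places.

step 0: x0=(-0.6700) x1=(0.1600) x2=(1.4100)
step 1: x0=(-0.6724) x1=(0.1452) x2=(1.4089)
step 2: x0=(-0.6734) x1=(0.1295) x2=(1.4080)
step 3: x0=(-0.6728) x1=(0.1127) x2=(1.4072)
step 4: x0=(-0.6708) x1=(0.0949) x2=(1.4067)
step 5: x0=(-0.6671) x1=(0.0759) x2=(1.4064)
step 6: x0=(-0.6618) x1=(0.0559) x2=(1.4063)
step 7: x0=(-0.6546) x1=(0.0346) x2=(1.4063)
step 8: x0=(-0.6455) x1=(0.0122) x2=(1.4065)
step 9: x0=(-0.6342) x1=(-0.0117) x2=(1.4068)
step 10: x0=(-0.6206) x1=(-0.0370) x2=(1.4073)

(-0.6206)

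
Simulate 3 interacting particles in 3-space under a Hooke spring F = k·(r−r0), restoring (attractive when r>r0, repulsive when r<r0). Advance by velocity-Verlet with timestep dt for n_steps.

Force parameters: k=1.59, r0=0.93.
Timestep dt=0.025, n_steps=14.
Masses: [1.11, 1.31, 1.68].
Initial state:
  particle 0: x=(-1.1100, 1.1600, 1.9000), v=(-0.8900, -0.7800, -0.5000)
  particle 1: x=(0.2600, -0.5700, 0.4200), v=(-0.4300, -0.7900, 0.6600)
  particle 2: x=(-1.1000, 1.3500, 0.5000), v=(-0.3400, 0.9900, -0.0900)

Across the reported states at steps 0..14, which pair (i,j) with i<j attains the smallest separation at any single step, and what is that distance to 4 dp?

pair (0,2), distance 1.3859

step 0: x0=(-1.1100, 1.1600, 1.9000) x1=(0.2600, -0.5700, 0.4200) x2=(-1.1000, 1.3500, 0.5000)
step 1: x0=(-1.1318, 1.1400, 1.8869) x1=(0.2486, -0.5889, 0.4369) x2=(-1.1083, 1.3744, 0.4979)
step 2: x0=(-1.1529, 1.1191, 1.8724) x1=(0.2359, -0.6060, 0.4545) x2=(-1.1160, 1.3980, 0.4960)
step 3: x0=(-1.1731, 1.0973, 1.8568) x1=(0.2219, -0.6213, 0.4728) x2=(-1.1233, 1.4209, 0.4944)
step 4: x0=(-1.1925, 1.0746, 1.8399) x1=(0.2065, -0.6349, 0.4919) x2=(-1.1301, 1.4429, 0.4931)
step 5: x0=(-1.2111, 1.0510, 1.8219) x1=(0.1899, -0.6466, 0.5116) x2=(-1.1364, 1.4641, 0.4920)
step 6: x0=(-1.2289, 1.0266, 1.8027) x1=(0.1719, -0.6565, 0.5319) x2=(-1.1423, 1.4844, 0.4912)
step 7: x0=(-1.2458, 1.0013, 1.7825) x1=(0.1527, -0.6646, 0.5528) x2=(-1.1477, 1.5039, 0.4906)
step 8: x0=(-1.2620, 0.9753, 1.7611) x1=(0.1321, -0.6708, 0.5742) x2=(-1.1526, 1.5224, 0.4904)
step 9: x0=(-1.2773, 0.9485, 1.7387) x1=(0.1103, -0.6752, 0.5962) x2=(-1.1570, 1.5400, 0.4904)
step 10: x0=(-1.2918, 0.9210, 1.7153) x1=(0.0872, -0.6778, 0.6186) x2=(-1.1610, 1.5567, 0.4907)
step 11: x0=(-1.3055, 0.8928, 1.6910) x1=(0.0629, -0.6786, 0.6415) x2=(-1.1646, 1.5723, 0.4913)
step 12: x0=(-1.3185, 0.8640, 1.6657) x1=(0.0374, -0.6775, 0.6648) x2=(-1.1677, 1.5870, 0.4922)
step 13: x0=(-1.3307, 0.8345, 1.6395) x1=(0.0107, -0.6747, 0.6885) x2=(-1.1704, 1.6008, 0.4934)
step 14: x0=(-1.3421, 0.8045, 1.6126) x1=(-0.0172, -0.6701, 0.7125) x2=(-1.1726, 1.6135, 0.4948)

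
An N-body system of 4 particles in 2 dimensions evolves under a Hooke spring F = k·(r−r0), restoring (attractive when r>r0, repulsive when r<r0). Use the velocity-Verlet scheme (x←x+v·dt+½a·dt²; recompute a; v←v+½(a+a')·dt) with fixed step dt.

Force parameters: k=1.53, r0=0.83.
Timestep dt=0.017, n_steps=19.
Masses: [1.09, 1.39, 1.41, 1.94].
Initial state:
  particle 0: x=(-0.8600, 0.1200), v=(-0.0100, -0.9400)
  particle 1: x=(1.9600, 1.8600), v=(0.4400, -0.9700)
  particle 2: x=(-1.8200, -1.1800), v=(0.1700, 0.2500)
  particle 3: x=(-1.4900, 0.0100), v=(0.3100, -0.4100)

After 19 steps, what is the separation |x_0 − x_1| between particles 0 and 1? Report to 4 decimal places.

step 0: x0=(-0.8600, 0.1200) x1=(1.9600, 1.8600) x2=(-1.8200, -1.1800) x3=(-1.4900, 0.0100)
step 1: x0=(-0.8598, 0.1042) x1=(1.9662, 1.8427) x2=(-1.8165, -1.1752) x3=(-1.4845, 0.0031)
step 2: x0=(-0.8588, 0.0886) x1=(1.9699, 1.8237) x2=(-1.8119, -1.1693) x3=(-1.4784, -0.0035)
step 3: x0=(-0.8571, 0.0734) x1=(1.9710, 1.8030) x2=(-1.8061, -1.1623) x3=(-1.4717, -0.0098)
step 4: x0=(-0.8547, 0.0584) x1=(1.9696, 1.7807) x2=(-1.7992, -1.1543) x3=(-1.4645, -0.0160)
step 5: x0=(-0.8514, 0.0438) x1=(1.9657, 1.7568) x2=(-1.7911, -1.1452) x3=(-1.4568, -0.0219)
step 6: x0=(-0.8474, 0.0295) x1=(1.9593, 1.7312) x2=(-1.7819, -1.1351) x3=(-1.4485, -0.0276)
step 7: x0=(-0.8426, 0.0155) x1=(1.9504, 1.7041) x2=(-1.7715, -1.1240) x3=(-1.4397, -0.0330)
step 8: x0=(-0.8370, 0.0018) x1=(1.9390, 1.6753) x2=(-1.7601, -1.1119) x3=(-1.4304, -0.0382)
step 9: x0=(-0.8307, -0.0116) x1=(1.9251, 1.6451) x2=(-1.7475, -1.0988) x3=(-1.4205, -0.0431)
step 10: x0=(-0.8236, -0.0247) x1=(1.9089, 1.6133) x2=(-1.7338, -1.0849) x3=(-1.4101, -0.0478)
step 11: x0=(-0.8157, -0.0374) x1=(1.8902, 1.5800) x2=(-1.7191, -1.0700) x3=(-1.3992, -0.0523)
step 12: x0=(-0.8071, -0.0498) x1=(1.8691, 1.5452) x2=(-1.7033, -1.0543) x3=(-1.3878, -0.0566)
step 13: x0=(-0.7977, -0.0619) x1=(1.8456, 1.5091) x2=(-1.6865, -1.0377) x3=(-1.3759, -0.0606)
step 14: x0=(-0.7875, -0.0737) x1=(1.8199, 1.4715) x2=(-1.6687, -1.0202) x3=(-1.3635, -0.0643)
step 15: x0=(-0.7766, -0.0851) x1=(1.7919, 1.4325) x2=(-1.6498, -1.0020) x3=(-1.3506, -0.0679)
step 16: x0=(-0.7650, -0.0963) x1=(1.7617, 1.3922) x2=(-1.6300, -0.9831) x3=(-1.3372, -0.0712)
step 17: x0=(-0.7526, -0.1071) x1=(1.7292, 1.3506) x2=(-1.6093, -0.9634) x3=(-1.3234, -0.0743)
step 18: x0=(-0.7396, -0.1176) x1=(1.6947, 1.3077) x2=(-1.5876, -0.9430) x3=(-1.3091, -0.0772)
step 19: x0=(-0.7258, -0.1279) x1=(1.6580, 1.2637) x2=(-1.5650, -0.9220) x3=(-1.2943, -0.0798)

2.7603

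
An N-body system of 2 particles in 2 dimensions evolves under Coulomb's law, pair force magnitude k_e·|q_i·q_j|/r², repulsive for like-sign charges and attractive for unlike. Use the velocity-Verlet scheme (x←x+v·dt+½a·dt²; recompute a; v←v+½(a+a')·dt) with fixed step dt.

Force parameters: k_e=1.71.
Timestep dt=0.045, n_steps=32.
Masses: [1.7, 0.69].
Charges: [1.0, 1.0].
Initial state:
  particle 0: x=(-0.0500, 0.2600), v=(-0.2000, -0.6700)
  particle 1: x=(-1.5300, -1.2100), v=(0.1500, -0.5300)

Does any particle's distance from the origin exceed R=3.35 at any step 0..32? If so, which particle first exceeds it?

no

step 0: x0=(-0.0500, 0.2600) x1=(-1.5300, -1.2100)
step 1: x0=(-0.0588, 0.2300) x1=(-1.5237, -1.2343)
step 2: x0=(-0.0673, 0.2004) x1=(-1.5181, -1.2593)
step 3: x0=(-0.0755, 0.1711) x1=(-1.5135, -1.2853)
step 4: x0=(-0.0833, 0.1421) x1=(-1.5096, -1.3120)
step 5: x0=(-0.0908, 0.1135) x1=(-1.5066, -1.3397)
step 6: x0=(-0.0979, 0.0852) x1=(-1.5045, -1.3682)
step 7: x0=(-0.1047, 0.0573) x1=(-1.5032, -1.3976)
step 8: x0=(-0.1111, 0.0298) x1=(-1.5028, -1.4279)
step 9: x0=(-0.1172, 0.0026) x1=(-1.5032, -1.4590)
step 10: x0=(-0.1230, -0.0242) x1=(-1.5045, -1.4911)
step 11: x0=(-0.1284, -0.0506) x1=(-1.5066, -1.5241)
step 12: x0=(-0.1334, -0.0767) x1=(-1.5096, -1.5580)
step 13: x0=(-0.1381, -0.1024) x1=(-1.5134, -1.5927)
step 14: x0=(-0.1425, -0.1278) x1=(-1.5180, -1.6284)
step 15: x0=(-0.1466, -0.1528) x1=(-1.5234, -1.6650)
step 16: x0=(-0.1503, -0.1774) x1=(-1.5297, -1.7024)
step 17: x0=(-0.1537, -0.2017) x1=(-1.5367, -1.7408)
step 18: x0=(-0.1568, -0.2256) x1=(-1.5446, -1.7800)
step 19: x0=(-0.1595, -0.2492) x1=(-1.5532, -1.8200)
step 20: x0=(-0.1620, -0.2724) x1=(-1.5625, -1.8609)
step 21: x0=(-0.1642, -0.2953) x1=(-1.5726, -1.9027)
step 22: x0=(-0.1660, -0.3178) x1=(-1.5834, -1.9453)
step 23: x0=(-0.1676, -0.3400) x1=(-1.5950, -1.9887)
step 24: x0=(-0.1689, -0.3619) x1=(-1.6072, -2.0329)
step 25: x0=(-0.1699, -0.3835) x1=(-1.6201, -2.0778)
step 26: x0=(-0.1707, -0.4048) x1=(-1.6336, -2.1236)
step 27: x0=(-0.1712, -0.4257) x1=(-1.6478, -2.1701)
step 28: x0=(-0.1715, -0.4464) x1=(-1.6626, -2.2173)
step 29: x0=(-0.1715, -0.4668) x1=(-1.6780, -2.2652)
step 30: x0=(-0.1712, -0.4869) x1=(-1.6940, -2.3139)
step 31: x0=(-0.1708, -0.5067) x1=(-1.7106, -2.3632)
step 32: x0=(-0.1701, -0.5262) x1=(-1.7277, -2.4132)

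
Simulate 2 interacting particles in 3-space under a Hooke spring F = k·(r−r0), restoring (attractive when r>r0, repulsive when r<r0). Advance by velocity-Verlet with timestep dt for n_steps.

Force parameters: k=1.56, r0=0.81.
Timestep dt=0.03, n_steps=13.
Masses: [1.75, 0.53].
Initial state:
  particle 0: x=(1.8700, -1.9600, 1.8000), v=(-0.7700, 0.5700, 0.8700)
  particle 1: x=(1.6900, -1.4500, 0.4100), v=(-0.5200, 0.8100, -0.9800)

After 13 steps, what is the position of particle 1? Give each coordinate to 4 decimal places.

step 0: x0=(1.8700, -1.9600, 1.8000) x1=(1.6900, -1.4500, 0.4100)
step 1: x0=(1.8469, -1.9428, 1.8258) x1=(1.6745, -1.4260, 0.3814)
step 2: x0=(1.8237, -1.9254, 1.8511) x1=(1.6592, -1.4027, 0.3547)
step 3: x0=(1.8004, -1.9078, 1.8758) x1=(1.6442, -1.3800, 0.3299)
step 4: x0=(1.7771, -1.8900, 1.8999) x1=(1.6293, -1.3581, 0.3072)
step 5: x0=(1.7537, -1.8720, 1.9233) x1=(1.6147, -1.3368, 0.2867)
step 6: x0=(1.7302, -1.8537, 1.9460) x1=(1.6002, -1.3164, 0.2684)
step 7: x0=(1.7067, -1.8352, 1.9680) x1=(1.5860, -1.2967, 0.2526)
step 8: x0=(1.6832, -1.8165, 1.9893) x1=(1.5719, -1.2778, 0.2393)
step 9: x0=(1.6596, -1.7975, 2.0097) x1=(1.5579, -1.2596, 0.2286)
step 10: x0=(1.6359, -1.7783, 2.0293) x1=(1.5442, -1.2423, 0.2205)
step 11: x0=(1.6122, -1.7588, 2.0482) x1=(1.5305, -1.2258, 0.2152)
step 12: x0=(1.5885, -1.7391, 2.0661) x1=(1.5170, -1.2102, 0.2127)
step 13: x0=(1.5647, -1.7192, 2.0832) x1=(1.5036, -1.1953, 0.2130)

(1.5036, -1.1953, 0.2130)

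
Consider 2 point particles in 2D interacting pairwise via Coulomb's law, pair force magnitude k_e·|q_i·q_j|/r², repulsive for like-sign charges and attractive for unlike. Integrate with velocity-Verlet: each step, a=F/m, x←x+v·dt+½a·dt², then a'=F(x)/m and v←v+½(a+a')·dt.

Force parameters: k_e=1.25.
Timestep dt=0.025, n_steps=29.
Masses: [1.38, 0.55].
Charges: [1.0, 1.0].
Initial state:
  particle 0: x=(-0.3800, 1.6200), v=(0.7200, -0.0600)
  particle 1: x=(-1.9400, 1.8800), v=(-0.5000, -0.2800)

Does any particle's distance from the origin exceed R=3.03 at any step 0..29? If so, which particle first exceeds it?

no

step 0: x0=(-0.3800, 1.6200) x1=(-1.9400, 1.8800)
step 1: x0=(-0.3619, 1.6185) x1=(-1.9528, 1.8730)
step 2: x0=(-0.3436, 1.6169) x1=(-1.9661, 1.8662)
step 3: x0=(-0.3250, 1.6153) x1=(-1.9799, 1.8594)
step 4: x0=(-0.3063, 1.6137) x1=(-1.9943, 1.8527)
step 5: x0=(-0.2874, 1.6121) x1=(-2.0091, 1.8460)
step 6: x0=(-0.2683, 1.6104) x1=(-2.0244, 1.8395)
step 7: x0=(-0.2490, 1.6087) x1=(-2.0401, 1.8329)
step 8: x0=(-0.2295, 1.6070) x1=(-2.0563, 1.8265)
step 9: x0=(-0.2099, 1.6053) x1=(-2.0729, 1.8200)
step 10: x0=(-0.1901, 1.6035) x1=(-2.0899, 1.8137)
step 11: x0=(-0.1701, 1.6018) x1=(-2.1073, 1.8073)
step 12: x0=(-0.1500, 1.6000) x1=(-2.1250, 1.8011)
step 13: x0=(-0.1298, 1.5982) x1=(-2.1432, 1.7948)
step 14: x0=(-0.1094, 1.5964) x1=(-2.1616, 1.7886)
step 15: x0=(-0.0889, 1.5946) x1=(-2.1804, 1.7824)
step 16: x0=(-0.0683, 1.5927) x1=(-2.1995, 1.7762)
step 17: x0=(-0.0475, 1.5909) x1=(-2.2189, 1.7701)
step 18: x0=(-0.0267, 1.5890) x1=(-2.2386, 1.7640)
step 19: x0=(-0.0057, 1.5872) x1=(-2.2586, 1.7579)
step 20: x0=(0.0154, 1.5853) x1=(-2.2789, 1.7518)
step 21: x0=(0.0367, 1.5834) x1=(-2.2995, 1.7458)
step 22: x0=(0.0580, 1.5815) x1=(-2.3203, 1.7398)
step 23: x0=(0.0794, 1.5796) x1=(-2.3413, 1.7338)
step 24: x0=(0.1009, 1.5777) x1=(-2.3626, 1.7278)
step 25: x0=(0.1225, 1.5758) x1=(-2.3842, 1.7218)
step 26: x0=(0.1442, 1.5739) x1=(-2.4059, 1.7158)
step 27: x0=(0.1659, 1.5720) x1=(-2.4279, 1.7099)
step 28: x0=(0.1878, 1.5701) x1=(-2.4501, 1.7039)
step 29: x0=(0.2097, 1.5681) x1=(-2.4725, 1.6980)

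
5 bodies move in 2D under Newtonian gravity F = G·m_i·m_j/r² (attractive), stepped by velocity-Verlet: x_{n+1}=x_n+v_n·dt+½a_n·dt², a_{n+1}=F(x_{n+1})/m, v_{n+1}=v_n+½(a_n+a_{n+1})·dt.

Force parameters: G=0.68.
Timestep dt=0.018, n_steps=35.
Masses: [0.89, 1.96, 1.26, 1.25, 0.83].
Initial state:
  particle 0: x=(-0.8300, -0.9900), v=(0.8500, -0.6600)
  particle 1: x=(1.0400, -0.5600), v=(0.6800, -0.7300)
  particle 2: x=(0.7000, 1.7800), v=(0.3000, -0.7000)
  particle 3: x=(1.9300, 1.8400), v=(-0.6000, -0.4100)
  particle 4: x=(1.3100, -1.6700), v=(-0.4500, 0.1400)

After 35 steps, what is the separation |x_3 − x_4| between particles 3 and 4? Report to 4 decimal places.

2.6629

step 0: x0=(-0.8300, -0.9900) x1=(1.0400, -0.5600) x2=(0.7000, 1.7800) x3=(1.9300, 1.8400) x4=(1.3100, -1.6700)
step 1: x0=(-0.8146, -1.0019) x1=(1.0522, -0.5732) x2=(0.7055, 1.7674) x3=(1.9191, 1.8326) x4=(1.3018, -1.6673)
step 2: x0=(-0.7990, -1.0137) x1=(1.0645, -0.5864) x2=(0.7112, 1.7546) x3=(1.9080, 1.8251) x4=(1.2936, -1.6642)
step 3: x0=(-0.7833, -1.0254) x1=(1.0767, -0.5997) x2=(0.7171, 1.7418) x3=(1.8966, 1.8174) x4=(1.2852, -1.6607)
step 4: x0=(-0.7674, -1.0371) x1=(1.0889, -0.6131) x2=(0.7231, 1.7288) x3=(1.8850, 1.8097) x4=(1.2767, -1.6568)
step 5: x0=(-0.7513, -1.0487) x1=(1.1010, -0.6266) x2=(0.7294, 1.7158) x3=(1.8732, 1.8019) x4=(1.2681, -1.6524)
step 6: x0=(-0.7350, -1.0603) x1=(1.1132, -0.6401) x2=(0.7359, 1.7027) x3=(1.8611, 1.7940) x4=(1.2594, -1.6476)
step 7: x0=(-0.7185, -1.0719) x1=(1.1253, -0.6538) x2=(0.7426, 1.6894) x3=(1.8488, 1.7859) x4=(1.2506, -1.6423)
step 8: x0=(-0.7019, -1.0834) x1=(1.1374, -0.6675) x2=(0.7496, 1.6761) x3=(1.8362, 1.7778) x4=(1.2416, -1.6365)
step 9: x0=(-0.6851, -1.0948) x1=(1.1495, -0.6814) x2=(0.7568, 1.6627) x3=(1.8234, 1.7696) x4=(1.2326, -1.6303)
step 10: x0=(-0.6680, -1.1062) x1=(1.1615, -0.6954) x2=(0.7642, 1.6492) x3=(1.8103, 1.7612) x4=(1.2235, -1.6234)
step 11: x0=(-0.6508, -1.1175) x1=(1.1735, -0.7095) x2=(0.7719, 1.6357) x3=(1.7969, 1.7527) x4=(1.2144, -1.6161)
step 12: x0=(-0.6334, -1.1287) x1=(1.1855, -0.7238) x2=(0.7798, 1.6220) x3=(1.7833, 1.7441) x4=(1.2051, -1.6081)
step 13: x0=(-0.6158, -1.1400) x1=(1.1974, -0.7382) x2=(0.7881, 1.6083) x3=(1.7693, 1.7354) x4=(1.1958, -1.5995)
step 14: x0=(-0.5980, -1.1511) x1=(1.2093, -0.7528) x2=(0.7966, 1.5945) x3=(1.7550, 1.7265) x4=(1.1864, -1.5903)
step 15: x0=(-0.5800, -1.1622) x1=(1.2210, -0.7676) x2=(0.8054, 1.5806) x3=(1.7405, 1.7175) x4=(1.1770, -1.5804)
step 16: x0=(-0.5618, -1.1733) x1=(1.2328, -0.7826) x2=(0.8145, 1.5667) x3=(1.7255, 1.7084) x4=(1.1676, -1.5698)
step 17: x0=(-0.5433, -1.1842) x1=(1.2444, -0.7978) x2=(0.8239, 1.5527) x3=(1.7103, 1.6992) x4=(1.1581, -1.5584)
step 18: x0=(-0.5247, -1.1952) x1=(1.2560, -0.8132) x2=(0.8337, 1.5386) x3=(1.6946, 1.6897) x4=(1.1487, -1.5462)
step 19: x0=(-0.5059, -1.2060) x1=(1.2674, -0.8289) x2=(0.8439, 1.5245) x3=(1.6786, 1.6802) x4=(1.1394, -1.5332)
step 20: x0=(-0.4868, -1.2169) x1=(1.2787, -0.8448) x2=(0.8544, 1.5104) x3=(1.6622, 1.6704) x4=(1.1301, -1.5192)
step 21: x0=(-0.4675, -1.2276) x1=(1.2899, -0.8611) x2=(0.8653, 1.4962) x3=(1.6454, 1.6605) x4=(1.1209, -1.5044)
step 22: x0=(-0.4480, -1.2383) x1=(1.3009, -0.8776) x2=(0.8767, 1.4820) x3=(1.6281, 1.6504) x4=(1.1120, -1.4885)
step 23: x0=(-0.4283, -1.2489) x1=(1.3117, -0.8946) x2=(0.8885, 1.4678) x3=(1.6103, 1.6401) x4=(1.1032, -1.4715)
step 24: x0=(-0.4083, -1.2595) x1=(1.3223, -0.9119) x2=(0.9008, 1.4535) x3=(1.5920, 1.6296) x4=(1.0948, -1.4534)
step 25: x0=(-0.3881, -1.2700) x1=(1.3326, -0.9296) x2=(0.9136, 1.4393) x3=(1.5732, 1.6189) x4=(1.0867, -1.4341)
step 26: x0=(-0.3676, -1.2805) x1=(1.3426, -0.9477) x2=(0.9270, 1.4252) x3=(1.5538, 1.6079) x4=(1.0792, -1.4134)
step 27: x0=(-0.3469, -1.2909) x1=(1.3522, -0.9664) x2=(0.9411, 1.4111) x3=(1.5337, 1.5966) x4=(1.0724, -1.3914)
step 28: x0=(-0.3259, -1.3012) x1=(1.3613, -0.9855) x2=(0.9558, 1.3971) x3=(1.5130, 1.5850) x4=(1.0663, -1.3679)
step 29: x0=(-0.3047, -1.3114) x1=(1.3699, -1.0052) x2=(0.9713, 1.3832) x3=(1.4914, 1.5730) x4=(1.0613, -1.3428)
step 30: x0=(-0.2831, -1.3216) x1=(1.3779, -1.0255) x2=(0.9876, 1.3696) x3=(1.4690, 1.5607) x4=(1.0576, -1.3162)
step 31: x0=(-0.2614, -1.3317) x1=(1.3850, -1.0463) x2=(1.0049, 1.3562) x3=(1.4457, 1.5478) x4=(1.0555, -1.2880)
step 32: x0=(-0.2393, -1.3417) x1=(1.3912, -1.0678) x2=(1.0233, 1.3431) x3=(1.4212, 1.5344) x4=(1.0554, -1.2581)
step 33: x0=(-0.2169, -1.3516) x1=(1.3962, -1.0897) x2=(1.0429, 1.3306) x3=(1.3954, 1.5203) x4=(1.0577, -1.2268)
step 34: x0=(-0.1943, -1.3614) x1=(1.3999, -1.1121) x2=(1.0641, 1.3187) x3=(1.3680, 1.5052) x4=(1.0628, -1.1941)
step 35: x0=(-0.1713, -1.3712) x1=(1.4020, -1.1348) x2=(1.0871, 1.3079) x3=(1.3388, 1.4889) x4=(1.0713, -1.1606)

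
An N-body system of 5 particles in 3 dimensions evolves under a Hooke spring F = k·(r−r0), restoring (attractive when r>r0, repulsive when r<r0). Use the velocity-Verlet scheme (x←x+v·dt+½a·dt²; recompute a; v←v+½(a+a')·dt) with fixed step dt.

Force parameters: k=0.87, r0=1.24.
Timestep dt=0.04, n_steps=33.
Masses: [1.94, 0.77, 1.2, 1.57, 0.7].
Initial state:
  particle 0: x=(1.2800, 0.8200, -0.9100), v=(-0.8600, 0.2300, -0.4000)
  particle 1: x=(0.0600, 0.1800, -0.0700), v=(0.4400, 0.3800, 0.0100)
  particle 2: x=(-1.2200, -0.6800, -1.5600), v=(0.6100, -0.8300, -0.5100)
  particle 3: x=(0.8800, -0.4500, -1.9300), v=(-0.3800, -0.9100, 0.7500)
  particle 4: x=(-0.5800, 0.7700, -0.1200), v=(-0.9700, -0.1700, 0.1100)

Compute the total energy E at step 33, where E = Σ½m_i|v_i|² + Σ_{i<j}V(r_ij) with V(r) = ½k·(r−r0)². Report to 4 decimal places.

7.4334

step 0: x0=(1.2800, 0.8200, -0.9100) x1=(0.0600, 0.1800, -0.0700) x2=(-1.2200, -0.6800, -1.5600) x3=(0.8800, -0.4500, -1.9300) x4=(-0.5800, 0.7700, -0.1200)
step 1: x0=(1.2447, 0.8287, -0.9261) x1=(0.0779, 0.1945, -0.0710) x2=(-1.1938, -0.7121, -1.5796) x3=(0.8640, -0.4859, -1.8990) x4=(-0.6179, 0.7622, -0.1175)
step 2: x0=(1.2076, 0.8364, -0.9422) x1=(0.0964, 0.2077, -0.0749) x2=(-1.1640, -0.7418, -1.5973) x3=(0.8463, -0.5207, -1.8662) x4=(-0.6537, 0.7524, -0.1187)
step 3: x0=(1.1687, 0.8431, -0.9584) x1=(0.1152, 0.2195, -0.0815) x2=(-1.1309, -0.7692, -1.6133) x3=(0.8270, -0.5545, -1.8317) x4=(-0.6875, 0.7403, -0.1237)
step 4: x0=(1.1282, 0.8487, -0.9748) x1=(0.1344, 0.2299, -0.0909) x2=(-1.0945, -0.7942, -1.6275) x3=(0.8062, -0.5871, -1.7954) x4=(-0.7191, 0.7260, -0.1325)
step 5: x0=(1.0862, 0.8534, -0.9912) x1=(0.1536, 0.2389, -0.1028) x2=(-1.0551, -0.8167, -1.6397) x3=(0.7840, -0.6185, -1.7576) x4=(-0.7484, 0.7094, -0.1449)
step 6: x0=(1.0426, 0.8569, -1.0077) x1=(0.1730, 0.2464, -0.1173) x2=(-1.0128, -0.8368, -1.6500) x3=(0.7604, -0.6488, -1.7182) x4=(-0.7754, 0.6905, -0.1609)
step 7: x0=(0.9975, 0.8594, -1.0243) x1=(0.1922, 0.2524, -0.1343) x2=(-0.9678, -0.8544, -1.6585) x3=(0.7354, -0.6779, -1.6775) x4=(-0.7999, 0.6691, -0.1805)
step 8: x0=(0.9512, 0.8609, -1.0409) x1=(0.2112, 0.2570, -0.1534) x2=(-0.9205, -0.8696, -1.6650) x3=(0.7093, -0.7057, -1.6354) x4=(-0.8220, 0.6454, -0.2034)
step 9: x0=(0.9036, 0.8614, -1.0577) x1=(0.2300, 0.2601, -0.1748) x2=(-0.8709, -0.8824, -1.6697) x3=(0.6820, -0.7324, -1.5922) x4=(-0.8415, 0.6194, -0.2296)
step 10: x0=(0.8548, 0.8608, -1.0746) x1=(0.2483, 0.2617, -0.1980) x2=(-0.8193, -0.8929, -1.6726) x3=(0.6537, -0.7578, -1.5478) x4=(-0.8585, 0.5911, -0.2589)
step 11: x0=(0.8049, 0.8592, -1.0916) x1=(0.2661, 0.2618, -0.2231) x2=(-0.7659, -0.9010, -1.6738) x3=(0.6245, -0.7820, -1.5025) x4=(-0.8730, 0.5605, -0.2911)
step 12: x0=(0.7541, 0.8566, -1.1087) x1=(0.2834, 0.2604, -0.2499) x2=(-0.7110, -0.9070, -1.6733) x3=(0.5945, -0.8051, -1.4563) x4=(-0.8850, 0.5278, -0.3261)
step 13: x0=(0.7024, 0.8531, -1.1259) x1=(0.3001, 0.2576, -0.2780) x2=(-0.6548, -0.9107, -1.6712) x3=(0.5638, -0.8269, -1.4093) x4=(-0.8945, 0.4931, -0.3636)
step 14: x0=(0.6499, 0.8486, -1.1433) x1=(0.3162, 0.2535, -0.3075) x2=(-0.5975, -0.9124, -1.6676) x3=(0.5324, -0.8477, -1.3615) x4=(-0.9016, 0.4564, -0.4035)
step 15: x0=(0.5966, 0.8432, -1.1608) x1=(0.3317, 0.2479, -0.3380) x2=(-0.5394, -0.9122, -1.6627) x3=(0.5006, -0.8673, -1.3132) x4=(-0.9064, 0.4179, -0.4455)
step 16: x0=(0.5428, 0.8369, -1.1784) x1=(0.3464, 0.2411, -0.3694) x2=(-0.4806, -0.9101, -1.6565) x3=(0.4684, -0.8859, -1.2643) x4=(-0.9089, 0.3778, -0.4893)
step 17: x0=(0.4884, 0.8298, -1.1962) x1=(0.3606, 0.2330, -0.4016) x2=(-0.4214, -0.9063, -1.6493) x3=(0.4359, -0.9034, -1.2150) x4=(-0.9093, 0.3361, -0.5348)
step 18: x0=(0.4335, 0.8218, -1.2142) x1=(0.3742, 0.2237, -0.4344) x2=(-0.3620, -0.9008, -1.6411) x3=(0.4032, -0.9200, -1.1652) x4=(-0.9078, 0.2930, -0.5818)
step 19: x0=(0.3782, 0.8131, -1.2323) x1=(0.3872, 0.2134, -0.4676) x2=(-0.3024, -0.8938, -1.6323) x3=(0.3704, -0.9357, -1.1151) x4=(-0.9043, 0.2487, -0.6299)
step 20: x0=(0.3225, 0.8036, -1.2505) x1=(0.3998, 0.2020, -0.5011) x2=(-0.2429, -0.8854, -1.6228) x3=(0.3374, -0.9506, -1.0646) x4=(-0.8992, 0.2034, -0.6791)
step 21: x0=(0.2666, 0.7935, -1.2689) x1=(0.4120, 0.1898, -0.5348) x2=(-0.1835, -0.8758, -1.6130) x3=(0.3045, -0.9647, -1.0138) x4=(-0.8926, 0.1570, -0.7290)
step 22: x0=(0.2105, 0.7826, -1.2874) x1=(0.4238, 0.1767, -0.5687) x2=(-0.1242, -0.8650, -1.6030) x3=(0.2715, -0.9782, -0.9626) x4=(-0.8846, 0.1099, -0.7795)
step 23: x0=(0.1541, 0.7711, -1.3060) x1=(0.4354, 0.1630, -0.6026) x2=(-0.0652, -0.8531, -1.5930) x3=(0.2385, -0.9910, -0.9112) x4=(-0.8755, 0.0622, -0.8305)
step 24: x0=(0.0977, 0.7590, -1.3247) x1=(0.4469, 0.1486, -0.6364) x2=(-0.0063, -0.8404, -1.5830) x3=(0.2054, -1.0032, -0.8595) x4=(-0.8654, 0.0139, -0.8817)
step 25: x0=(0.0411, 0.7464, -1.3434) x1=(0.4582, 0.1338, -0.6702) x2=(0.0524, -0.8267, -1.5732) x3=(0.1723, -1.0149, -0.8075) x4=(-0.8545, -0.0349, -0.9331)
step 26: x0=(-0.0154, 0.7331, -1.3622) x1=(0.4694, 0.1186, -0.7039) x2=(0.1109, -0.8124, -1.5637) x3=(0.1390, -1.0262, -0.7554) x4=(-0.8429, -0.0840, -0.9845)
step 27: x0=(-0.0720, 0.7193, -1.3809) x1=(0.4806, 0.1031, -0.7375) x2=(0.1694, -0.7975, -1.5545) x3=(0.1056, -1.0369, -0.7030) x4=(-0.8308, -0.1333, -1.0360)
step 28: x0=(-0.1286, 0.7050, -1.3996) x1=(0.4918, 0.0874, -0.7709) x2=(0.2278, -0.7820, -1.5456) x3=(0.0721, -1.0472, -0.6507) x4=(-0.8182, -0.1829, -1.0873)
step 29: x0=(-0.1851, 0.6901, -1.4182) x1=(0.5030, 0.0716, -0.8042) x2=(0.2861, -0.7661, -1.5371) x3=(0.0384, -1.0570, -0.5983) x4=(-0.8053, -0.2327, -1.1385)
step 30: x0=(-0.2415, 0.6746, -1.4367) x1=(0.5141, 0.0558, -0.8373) x2=(0.3443, -0.7499, -1.5287) x3=(0.0046, -1.0662, -0.5460) x4=(-0.7921, -0.2827, -1.1896)
step 31: x0=(-0.2978, 0.6587, -1.4550) x1=(0.5251, 0.0399, -0.8701) x2=(0.4024, -0.7335, -1.5207) x3=(-0.0294, -1.0749, -0.4939) x4=(-0.7786, -0.3329, -1.2405)
step 32: x0=(-0.3539, 0.6421, -1.4731) x1=(0.5358, 0.0242, -0.9027) x2=(0.4602, -0.7169, -1.5129) x3=(-0.0635, -1.0829, -0.4422) x4=(-0.7647, -0.3833, -1.2913)
step 33: x0=(-0.4097, 0.6249, -1.4909) x1=(0.5463, 0.0086, -0.9350) x2=(0.5178, -0.7001, -1.5052) x3=(-0.0977, -1.0902, -0.3908) x4=(-0.7505, -0.4339, -1.3418)
step 0 velocities: v0=(-0.8600, 0.2300, -0.4000) v1=(0.4400, 0.3800, 0.0100) v2=(0.6100, -0.8300, -0.5100) v3=(-0.3800, -0.9100, 0.7500) v4=(-0.9700, -0.1700, 0.1100)
step 0: KE=3.3954, PE=4.0402, E=7.4356
step 33 velocities: v0=(-1.3927, -0.4377, -0.4418) v1=(0.2558, -0.3882, -0.8028) v2=(1.4343, 0.4188, 0.1898) v3=(-0.8554, -0.1734, 1.2765) v4=(0.3622, -1.2676, -1.2607)
step 33: KE=6.9907, PE=0.4427, E=7.4334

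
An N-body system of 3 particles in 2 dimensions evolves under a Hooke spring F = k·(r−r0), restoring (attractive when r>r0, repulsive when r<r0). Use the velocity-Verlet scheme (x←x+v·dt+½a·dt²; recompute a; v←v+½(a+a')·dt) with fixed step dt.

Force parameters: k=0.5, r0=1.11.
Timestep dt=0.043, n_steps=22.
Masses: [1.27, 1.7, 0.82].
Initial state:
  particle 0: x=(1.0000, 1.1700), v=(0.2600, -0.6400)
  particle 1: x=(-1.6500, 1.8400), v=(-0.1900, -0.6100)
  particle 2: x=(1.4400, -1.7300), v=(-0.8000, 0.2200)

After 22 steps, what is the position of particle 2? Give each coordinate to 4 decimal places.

(0.1304, -0.5533)

step 0: x0=(1.0000, 1.1700) x1=(-1.6500, 1.8400) x2=(1.4400, -1.7300)
step 1: x0=(1.0107, 1.1420) x1=(-1.6571, 1.8129) x2=(1.4041, -1.7180)
step 2: x0=(1.0204, 1.1129) x1=(-1.6621, 1.7842) x2=(1.3653, -1.7009)
step 3: x0=(1.0291, 1.0830) x1=(-1.6649, 1.7537) x2=(1.3237, -1.6790)
step 4: x0=(1.0368, 1.0521) x1=(-1.6656, 1.7217) x2=(1.2793, -1.6523)
step 5: x0=(1.0434, 1.0203) x1=(-1.6643, 1.6880) x2=(1.2323, -1.6208)
step 6: x0=(1.0489, 0.9877) x1=(-1.6609, 1.6528) x2=(1.1827, -1.5849)
step 7: x0=(1.0532, 0.9544) x1=(-1.6554, 1.6161) x2=(1.1307, -1.5446)
step 8: x0=(1.0564, 0.9203) x1=(-1.6479, 1.5779) x2=(1.0762, -1.5001)
step 9: x0=(1.0584, 0.8856) x1=(-1.6385, 1.5382) x2=(1.0196, -1.4517)
step 10: x0=(1.0592, 0.8502) x1=(-1.6272, 1.4972) x2=(0.9608, -1.3993)
step 11: x0=(1.0588, 0.8143) x1=(-1.6140, 1.4548) x2=(0.8999, -1.3434)
step 12: x0=(1.0572, 0.7779) x1=(-1.5989, 1.4111) x2=(0.8372, -1.2841)
step 13: x0=(1.0544, 0.7411) x1=(-1.5821, 1.3662) x2=(0.7726, -1.2216)
step 14: x0=(1.0504, 0.7039) x1=(-1.5635, 1.3202) x2=(0.7064, -1.1561)
step 15: x0=(1.0451, 0.6664) x1=(-1.5433, 1.2730) x2=(0.6386, -1.0878)
step 16: x0=(1.0386, 0.6287) x1=(-1.5215, 1.2249) x2=(0.5694, -1.0171)
step 17: x0=(1.0309, 0.5909) x1=(-1.4981, 1.1757) x2=(0.4989, -0.9441)
step 18: x0=(1.0221, 0.5529) x1=(-1.4733, 1.1257) x2=(0.4272, -0.8691)
step 19: x0=(1.0121, 0.5149) x1=(-1.4471, 1.0748) x2=(0.3543, -0.7923)
step 20: x0=(1.0009, 0.4768) x1=(-1.4197, 1.0232) x2=(0.2805, -0.7139)
step 21: x0=(0.9887, 0.4388) x1=(-1.3909, 0.9709) x2=(0.2059, -0.6342)
step 22: x0=(0.9755, 0.4009) x1=(-1.3611, 0.9180) x2=(0.1304, -0.5533)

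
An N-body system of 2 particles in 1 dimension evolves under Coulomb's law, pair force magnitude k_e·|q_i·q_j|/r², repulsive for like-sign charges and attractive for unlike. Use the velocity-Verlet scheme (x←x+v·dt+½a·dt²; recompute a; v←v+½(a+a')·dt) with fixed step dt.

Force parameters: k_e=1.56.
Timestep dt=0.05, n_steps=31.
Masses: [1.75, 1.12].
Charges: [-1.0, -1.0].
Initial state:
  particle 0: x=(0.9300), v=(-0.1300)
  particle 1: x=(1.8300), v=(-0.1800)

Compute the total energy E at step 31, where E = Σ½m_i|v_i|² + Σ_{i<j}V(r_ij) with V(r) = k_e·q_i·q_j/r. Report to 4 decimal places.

1.7656

step 0: x0=(0.9300) x1=(1.8300)
step 1: x0=(0.9221) x1=(1.8231)
step 2: x0=(0.9115) x1=(1.8206)
step 3: x0=(0.8982) x1=(1.8222)
step 4: x0=(0.8823) x1=(1.8280)
step 5: x0=(0.8638) x1=(1.8376)
step 6: x0=(0.8431) x1=(1.8509)
step 7: x0=(0.8201) x1=(1.8676)
step 8: x0=(0.7951) x1=(1.8875)
step 9: x0=(0.7683) x1=(1.9103)
step 10: x0=(0.7397) x1=(1.9358)
step 11: x0=(0.7096) x1=(1.9637)
step 12: x0=(0.6780) x1=(1.9939)
step 13: x0=(0.6452) x1=(2.0260)
step 14: x0=(0.6112) x1=(2.0600)
step 15: x0=(0.5761) x1=(2.0956)
step 16: x0=(0.5401) x1=(2.1327)
step 17: x0=(0.5032) x1=(2.1713)
step 18: x0=(0.4655) x1=(2.2110)
step 19: x0=(0.4270) x1=(2.2519)
step 20: x0=(0.3879) x1=(2.2939)
step 21: x0=(0.3482) x1=(2.3368)
step 22: x0=(0.3079) x1=(2.3806)
step 23: x0=(0.2671) x1=(2.4252)
step 24: x0=(0.2258) x1=(2.4705)
step 25: x0=(0.1841) x1=(2.5166)
step 26: x0=(0.1420) x1=(2.5632)
step 27: x0=(0.0995) x1=(2.6105)
step 28: x0=(0.0566) x1=(2.6583)
step 29: x0=(0.0134) x1=(2.7067)
step 30: x0=(-0.0301) x1=(2.7555)
step 31: x0=(-0.0739) x1=(2.8048)
step 0 velocities: v0=(-0.1300) v1=(-0.1800)
step 0: KE=0.0329, PE=1.7333, E=1.7663
step 31 velocities: v0=(-0.8785) v1=(0.9896)
step 31: KE=1.2237, PE=0.5419, E=1.7656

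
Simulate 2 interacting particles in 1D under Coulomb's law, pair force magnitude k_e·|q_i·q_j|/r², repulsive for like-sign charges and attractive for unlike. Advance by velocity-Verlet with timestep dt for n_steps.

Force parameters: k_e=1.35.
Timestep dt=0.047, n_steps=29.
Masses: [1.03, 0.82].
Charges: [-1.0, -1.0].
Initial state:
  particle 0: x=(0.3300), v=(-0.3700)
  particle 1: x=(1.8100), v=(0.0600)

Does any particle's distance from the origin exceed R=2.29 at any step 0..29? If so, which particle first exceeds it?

step 0: x0=(0.3300) x1=(1.8100)
step 1: x0=(0.3119) x1=(1.8137)
step 2: x0=(0.2926) x1=(1.8189)
step 3: x0=(0.2720) x1=(1.8257)
step 4: x0=(0.2503) x1=(1.8341)
step 5: x0=(0.2273) x1=(1.8438)
step 6: x0=(0.2033) x1=(1.8550)
step 7: x0=(0.1782) x1=(1.8675)
step 8: x0=(0.1521) x1=(1.8813)
step 9: x0=(0.1250) x1=(1.8963)
step 10: x0=(0.0970) x1=(1.9125)
step 11: x0=(0.0681) x1=(1.9297)
step 12: x0=(0.0384) x1=(1.9480)
step 13: x0=(0.0079) x1=(1.9673)
step 14: x0=(-0.0234) x1=(1.9876)
step 15: x0=(-0.0554) x1=(2.0087)
step 16: x0=(-0.0880) x1=(2.0307)
step 17: x0=(-0.1214) x1=(2.0535)
step 18: x0=(-0.1553) x1=(2.0771)
step 19: x0=(-0.1898) x1=(2.1014)
step 20: x0=(-0.2248) x1=(2.1265)
step 21: x0=(-0.2604) x1=(2.1521)
step 22: x0=(-0.2965) x1=(2.1784)
step 23: x0=(-0.3330) x1=(2.2053)
step 24: x0=(-0.3700) x1=(2.2327)
step 25: x0=(-0.4074) x1=(2.2607)
step 26: x0=(-0.4453) x1=(2.2892)
step 27: x0=(-0.4835) x1=(2.3182)
step 28: x0=(-0.5221) x1=(2.3476)
step 29: x0=(-0.5610) x1=(2.3775)

yes, particle 1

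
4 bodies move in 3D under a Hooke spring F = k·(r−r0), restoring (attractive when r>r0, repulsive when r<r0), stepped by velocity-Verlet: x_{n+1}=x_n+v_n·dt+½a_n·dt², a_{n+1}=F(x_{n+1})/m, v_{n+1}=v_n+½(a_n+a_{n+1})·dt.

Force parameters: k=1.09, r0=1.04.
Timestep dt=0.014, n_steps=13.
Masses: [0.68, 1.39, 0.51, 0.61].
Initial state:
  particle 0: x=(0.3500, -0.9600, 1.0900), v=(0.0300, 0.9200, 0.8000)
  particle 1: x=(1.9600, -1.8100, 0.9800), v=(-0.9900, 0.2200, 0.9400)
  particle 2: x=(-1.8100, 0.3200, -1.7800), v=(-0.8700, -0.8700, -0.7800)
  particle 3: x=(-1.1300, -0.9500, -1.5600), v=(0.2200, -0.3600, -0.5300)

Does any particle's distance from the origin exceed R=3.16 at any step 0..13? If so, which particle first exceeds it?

no

step 0: x0=(0.3500, -0.9600, 1.0900) x1=(1.9600, -1.8100, 0.9800) x2=(-1.8100, 0.3200, -1.7800) x3=(-1.1300, -0.9500, -1.5600)
step 1: x0=(0.3501, -0.9470, 1.1006) x1=(1.9457, -1.8067, 0.9928) x2=(-1.8212, 0.3072, -1.7900) x3=(-1.1264, -0.9551, -1.5668)
step 2: x0=(0.3497, -0.9339, 1.1100) x1=(1.9304, -1.8030, 1.0051) x2=(-1.8304, 0.2931, -1.7982) x3=(-1.1217, -0.9603, -1.5723)
step 3: x0=(0.3486, -0.9206, 1.1181) x1=(1.9143, -1.7989, 1.0167) x2=(-1.8375, 0.2779, -1.8045) x3=(-1.1159, -0.9655, -1.5766)
step 4: x0=(0.3470, -0.9071, 1.1250) x1=(1.8972, -1.7944, 1.0276) x2=(-1.8427, 0.2614, -1.8090) x3=(-1.1091, -0.9709, -1.5796)
step 5: x0=(0.3447, -0.8936, 1.1306) x1=(1.8793, -1.7895, 1.0379) x2=(-1.8458, 0.2437, -1.8115) x3=(-1.1012, -0.9763, -1.5813)
step 6: x0=(0.3419, -0.8798, 1.1350) x1=(1.8604, -1.7841, 1.0476) x2=(-1.8470, 0.2249, -1.8122) x3=(-1.0923, -0.9818, -1.5817)
step 7: x0=(0.3384, -0.8660, 1.1381) x1=(1.8407, -1.7784, 1.0566) x2=(-1.8462, 0.2049, -1.8111) x3=(-1.0824, -0.9874, -1.5808)
step 8: x0=(0.3344, -0.8521, 1.1400) x1=(1.8200, -1.7723, 1.0650) x2=(-1.8433, 0.1838, -1.8080) x3=(-1.0715, -0.9930, -1.5786)
step 9: x0=(0.3297, -0.8381, 1.1407) x1=(1.7985, -1.7658, 1.0727) x2=(-1.8386, 0.1616, -1.8031) x3=(-1.0595, -0.9987, -1.5752)
step 10: x0=(0.3244, -0.8240, 1.1400) x1=(1.7762, -1.7590, 1.0798) x2=(-1.8318, 0.1383, -1.7963) x3=(-1.0466, -1.0045, -1.5704)
step 11: x0=(0.3186, -0.8098, 1.1382) x1=(1.7530, -1.7517, 1.0863) x2=(-1.8231, 0.1139, -1.7876) x3=(-1.0327, -1.0103, -1.5644)
step 12: x0=(0.3122, -0.7956, 1.1351) x1=(1.7290, -1.7441, 1.0921) x2=(-1.8126, 0.0886, -1.7771) x3=(-1.0178, -1.0161, -1.5571)
step 13: x0=(0.3051, -0.7813, 1.1309) x1=(1.7041, -1.7361, 1.0972) x2=(-1.8001, 0.0623, -1.7647) x3=(-1.0020, -1.0220, -1.5485)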